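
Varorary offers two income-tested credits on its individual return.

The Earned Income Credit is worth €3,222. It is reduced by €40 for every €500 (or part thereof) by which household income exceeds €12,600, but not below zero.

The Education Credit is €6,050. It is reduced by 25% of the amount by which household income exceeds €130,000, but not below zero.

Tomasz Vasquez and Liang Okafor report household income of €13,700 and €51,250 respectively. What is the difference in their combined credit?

Tomasz (€13,700): Earned Income Credit: income exceeds €12,600 by €1,100, which is 3 full-or-partial €500 increments; reduction = 3 × €40 = €120, leaving €3,102. Education Credit: €13,700 is at or below the €130,000 threshold, so the full €6,050 applies. total €3,102 + €6,050 = €9,152
Liang (€51,250): Earned Income Credit: income exceeds €12,600 by €38,650, which is 78 full-or-partial €500 increments; reduction = 78 × €40 = €3,120, leaving €102. Education Credit: €51,250 is at or below the €130,000 threshold, so the full €6,050 applies. total €102 + €6,050 = €6,152
Difference: |€9,152 − €6,152| = €3,000.

€3,000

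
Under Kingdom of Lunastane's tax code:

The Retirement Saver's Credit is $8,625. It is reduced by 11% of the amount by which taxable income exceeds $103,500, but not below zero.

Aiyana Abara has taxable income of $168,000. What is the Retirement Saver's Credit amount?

$1,530

Retirement Saver's Credit: 11% of the $64,500 excess over $103,500 is $7,095; credit = $8,625 − $7,095 = $1,530.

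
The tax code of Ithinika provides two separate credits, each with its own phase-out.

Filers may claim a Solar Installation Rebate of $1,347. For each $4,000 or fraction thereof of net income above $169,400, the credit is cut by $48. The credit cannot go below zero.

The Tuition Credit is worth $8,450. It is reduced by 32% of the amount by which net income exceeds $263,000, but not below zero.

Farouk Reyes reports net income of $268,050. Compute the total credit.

$6,981

Solar Installation Rebate: income exceeds $169,400 by $98,650, which is 25 full-or-partial $4,000 increments; reduction = 25 × $48 = $1,200, leaving $147.
Tuition Credit: 32% of the $5,050 excess over $263,000 is $1,616; credit = $8,450 − $1,616 = $6,834.
Total: $147 + $6,834 = $6,981.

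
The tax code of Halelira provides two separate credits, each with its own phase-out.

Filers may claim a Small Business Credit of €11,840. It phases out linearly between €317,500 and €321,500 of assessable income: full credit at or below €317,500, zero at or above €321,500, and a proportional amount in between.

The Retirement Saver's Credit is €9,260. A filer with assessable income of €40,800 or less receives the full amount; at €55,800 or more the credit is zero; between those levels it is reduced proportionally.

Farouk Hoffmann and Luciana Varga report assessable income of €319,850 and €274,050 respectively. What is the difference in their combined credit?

€6,956

Farouk (€319,850): Small Business Credit: €319,850 is €2,350 into a €4,000 phase-out range, leaving 1,650/4,000 of the credit: €11,840 × 1,650/4,000 = €4,884. Retirement Saver's Credit: €319,850 is at or above €55,800, so the credit is €0. total €4,884 + €0 = €4,884
Luciana (€274,050): Small Business Credit: €274,050 is at or below the €317,500 threshold, so the full €11,840 applies. Retirement Saver's Credit: €274,050 is at or above €55,800, so the credit is €0. total €11,840 + €0 = €11,840
Difference: |€4,884 − €11,840| = €6,956.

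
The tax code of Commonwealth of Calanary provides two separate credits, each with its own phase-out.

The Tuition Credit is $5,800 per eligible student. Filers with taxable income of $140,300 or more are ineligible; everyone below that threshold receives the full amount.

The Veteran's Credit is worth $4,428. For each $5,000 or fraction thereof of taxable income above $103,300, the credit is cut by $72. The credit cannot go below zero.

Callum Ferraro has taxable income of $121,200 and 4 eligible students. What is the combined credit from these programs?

Tuition Credit: base = 4 × $5,800 = $23,200. $121,200 is below the $140,300 cutoff, so the full $23,200 applies.
Veteran's Credit: income exceeds $103,300 by $17,900, which is 4 full-or-partial $5,000 increments; reduction = 4 × $72 = $288, leaving $4,140.
Total: $23,200 + $4,140 = $27,340.

$27,340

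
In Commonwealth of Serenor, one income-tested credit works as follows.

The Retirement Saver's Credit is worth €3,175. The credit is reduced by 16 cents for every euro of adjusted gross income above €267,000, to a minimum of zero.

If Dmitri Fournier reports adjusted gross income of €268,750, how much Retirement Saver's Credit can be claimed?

Retirement Saver's Credit: 16% of the €1,750 excess over €267,000 is €280; credit = €3,175 − €280 = €2,895.

€2,895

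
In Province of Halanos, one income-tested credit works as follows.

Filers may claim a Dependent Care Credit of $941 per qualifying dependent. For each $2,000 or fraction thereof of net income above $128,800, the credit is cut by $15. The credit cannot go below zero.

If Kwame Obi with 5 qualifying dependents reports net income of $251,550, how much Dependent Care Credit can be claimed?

$3,775

Dependent Care Credit: base = 5 × $941 = $4,705. income exceeds $128,800 by $122,750, which is 62 full-or-partial $2,000 increments; reduction = 62 × $15 = $930, leaving $3,775.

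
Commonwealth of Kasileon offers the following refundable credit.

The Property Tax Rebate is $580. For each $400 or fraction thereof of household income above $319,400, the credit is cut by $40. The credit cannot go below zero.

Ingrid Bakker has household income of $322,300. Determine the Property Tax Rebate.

Property Tax Rebate: income exceeds $319,400 by $2,900, which is 8 full-or-partial $400 increments; reduction = 8 × $40 = $320, leaving $260.

$260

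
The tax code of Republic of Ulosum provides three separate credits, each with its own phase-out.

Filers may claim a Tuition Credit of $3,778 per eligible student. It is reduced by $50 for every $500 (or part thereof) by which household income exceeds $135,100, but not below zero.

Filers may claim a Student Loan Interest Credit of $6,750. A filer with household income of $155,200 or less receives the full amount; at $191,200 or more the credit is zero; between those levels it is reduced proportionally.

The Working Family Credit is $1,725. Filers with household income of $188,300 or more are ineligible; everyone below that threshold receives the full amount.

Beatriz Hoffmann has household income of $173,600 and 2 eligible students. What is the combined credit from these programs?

Tuition Credit: base = 2 × $3,778 = $7,556. income exceeds $135,100 by $38,500, which is 77 full-or-partial $500 increments; reduction = 77 × $50 = $3,850, leaving $3,706.
Student Loan Interest Credit: $173,600 is $18,400 into a $36,000 phase-out range, leaving 17,600/36,000 of the credit: $6,750 × 17,600/36,000 = $3,300.
Working Family Credit: $173,600 is below the $188,300 cutoff, so the full $1,725 applies.
Total: $3,706 + $3,300 + $1,725 = $8,731.

$8,731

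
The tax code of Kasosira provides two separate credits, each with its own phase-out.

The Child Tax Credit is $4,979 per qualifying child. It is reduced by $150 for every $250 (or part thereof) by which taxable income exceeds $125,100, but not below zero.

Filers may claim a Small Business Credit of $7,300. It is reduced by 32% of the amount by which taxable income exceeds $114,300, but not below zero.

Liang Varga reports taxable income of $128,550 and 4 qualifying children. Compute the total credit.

$20,556

Child Tax Credit: base = 4 × $4,979 = $19,916. income exceeds $125,100 by $3,450, which is 14 full-or-partial $250 increments; reduction = 14 × $150 = $2,100, leaving $17,816.
Small Business Credit: 32% of the $14,250 excess over $114,300 is $4,560; credit = $7,300 − $4,560 = $2,740.
Total: $17,816 + $2,740 = $20,556.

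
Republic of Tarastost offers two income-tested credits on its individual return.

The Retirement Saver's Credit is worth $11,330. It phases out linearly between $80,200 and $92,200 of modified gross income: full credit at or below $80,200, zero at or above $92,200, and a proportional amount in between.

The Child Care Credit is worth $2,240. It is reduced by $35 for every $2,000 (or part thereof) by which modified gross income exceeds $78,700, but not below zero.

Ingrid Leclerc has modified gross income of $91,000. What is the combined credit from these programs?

Retirement Saver's Credit: $91,000 is $10,800 into a $12,000 phase-out range, leaving 1,200/12,000 of the credit: $11,330 × 1,200/12,000 = $1,133.
Child Care Credit: income exceeds $78,700 by $12,300, which is 7 full-or-partial $2,000 increments; reduction = 7 × $35 = $245, leaving $1,995.
Total: $1,133 + $1,995 = $3,128.

$3,128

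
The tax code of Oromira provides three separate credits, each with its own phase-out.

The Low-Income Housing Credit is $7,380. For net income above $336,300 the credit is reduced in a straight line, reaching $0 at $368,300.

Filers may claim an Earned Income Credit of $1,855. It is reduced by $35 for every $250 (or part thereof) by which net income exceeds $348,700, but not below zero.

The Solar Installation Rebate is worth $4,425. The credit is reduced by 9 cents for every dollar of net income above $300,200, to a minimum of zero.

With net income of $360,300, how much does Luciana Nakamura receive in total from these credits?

$2,055

Low-Income Housing Credit: $360,300 is $24,000 into a $32,000 phase-out range, leaving 8,000/32,000 of the credit: $7,380 × 8,000/32,000 = $1,845.
Earned Income Credit: income exceeds $348,700 by $11,600, which is 47 full-or-partial $250 increments; reduction = 47 × $35 = $1,645, leaving $210.
Solar Installation Rebate: 9% of the $60,100 excess over $300,200 is $5,409 ≥ base, so the credit is $0.
Total: $1,845 + $210 + $0 = $2,055.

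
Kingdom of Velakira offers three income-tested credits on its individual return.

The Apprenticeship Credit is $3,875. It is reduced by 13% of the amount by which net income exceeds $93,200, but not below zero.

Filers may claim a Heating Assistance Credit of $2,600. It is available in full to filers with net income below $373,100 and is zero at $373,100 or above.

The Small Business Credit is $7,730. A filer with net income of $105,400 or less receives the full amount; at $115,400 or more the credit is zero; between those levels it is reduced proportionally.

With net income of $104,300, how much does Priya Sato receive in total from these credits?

Apprenticeship Credit: 13% of the $11,100 excess over $93,200 is $1,443; credit = $3,875 − $1,443 = $2,432.
Heating Assistance Credit: $104,300 is below the $373,100 cutoff, so the full $2,600 applies.
Small Business Credit: $104,300 is at or below the $105,400 threshold, so the full $7,730 applies.
Total: $2,432 + $2,600 + $7,730 = $12,762.

$12,762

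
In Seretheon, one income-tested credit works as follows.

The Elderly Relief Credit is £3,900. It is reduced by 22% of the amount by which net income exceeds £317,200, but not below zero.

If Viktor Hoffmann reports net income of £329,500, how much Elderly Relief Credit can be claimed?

Elderly Relief Credit: 22% of the £12,300 excess over £317,200 is £2,706; credit = £3,900 − £2,706 = £1,194.

£1,194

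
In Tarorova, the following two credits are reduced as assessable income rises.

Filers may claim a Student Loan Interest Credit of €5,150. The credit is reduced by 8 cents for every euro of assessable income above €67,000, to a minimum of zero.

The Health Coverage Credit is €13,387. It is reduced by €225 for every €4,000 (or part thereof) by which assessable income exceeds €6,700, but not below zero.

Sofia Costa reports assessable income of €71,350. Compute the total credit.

Student Loan Interest Credit: 8% of the €4,350 excess over €67,000 is €348; credit = €5,150 − €348 = €4,802.
Health Coverage Credit: income exceeds €6,700 by €64,650, which is 17 full-or-partial €4,000 increments; reduction = 17 × €225 = €3,825, leaving €9,562.
Total: €4,802 + €9,562 = €14,364.

€14,364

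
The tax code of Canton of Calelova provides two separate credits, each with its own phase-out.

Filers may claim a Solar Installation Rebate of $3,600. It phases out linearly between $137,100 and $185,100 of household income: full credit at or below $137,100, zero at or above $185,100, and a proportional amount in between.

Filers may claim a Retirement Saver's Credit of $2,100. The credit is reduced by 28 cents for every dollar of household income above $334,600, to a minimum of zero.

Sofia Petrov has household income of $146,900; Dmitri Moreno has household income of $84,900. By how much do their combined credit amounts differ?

Sofia ($146,900): Solar Installation Rebate: $146,900 is $9,800 into a $48,000 phase-out range, leaving 38,200/48,000 of the credit: $3,600 × 38,200/48,000 = $2,865. Retirement Saver's Credit: $146,900 is at or below the $334,600 threshold, so the full $2,100 applies. total $2,865 + $2,100 = $4,965
Dmitri ($84,900): Solar Installation Rebate: $84,900 is at or below the $137,100 threshold, so the full $3,600 applies. Retirement Saver's Credit: $84,900 is at or below the $334,600 threshold, so the full $2,100 applies. total $3,600 + $2,100 = $5,700
Difference: |$4,965 − $5,700| = $735.

$735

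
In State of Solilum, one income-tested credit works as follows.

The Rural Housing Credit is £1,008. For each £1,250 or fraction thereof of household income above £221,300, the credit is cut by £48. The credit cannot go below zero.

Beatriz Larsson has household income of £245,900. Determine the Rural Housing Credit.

£48

Rural Housing Credit: income exceeds £221,300 by £24,600, which is 20 full-or-partial £1,250 increments; reduction = 20 × £48 = £960, leaving £48.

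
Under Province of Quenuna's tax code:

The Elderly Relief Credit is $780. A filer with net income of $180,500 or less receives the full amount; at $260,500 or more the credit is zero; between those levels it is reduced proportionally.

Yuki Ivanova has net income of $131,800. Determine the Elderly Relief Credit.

Elderly Relief Credit: $131,800 is at or below the $180,500 threshold, so the full $780 applies.

$780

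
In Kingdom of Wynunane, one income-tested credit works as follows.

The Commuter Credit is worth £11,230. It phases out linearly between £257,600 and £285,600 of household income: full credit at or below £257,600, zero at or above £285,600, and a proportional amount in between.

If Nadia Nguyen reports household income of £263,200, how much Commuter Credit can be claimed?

Commuter Credit: £263,200 is £5,600 into a £28,000 phase-out range, leaving 22,400/28,000 of the credit: £11,230 × 22,400/28,000 = £8,984.

£8,984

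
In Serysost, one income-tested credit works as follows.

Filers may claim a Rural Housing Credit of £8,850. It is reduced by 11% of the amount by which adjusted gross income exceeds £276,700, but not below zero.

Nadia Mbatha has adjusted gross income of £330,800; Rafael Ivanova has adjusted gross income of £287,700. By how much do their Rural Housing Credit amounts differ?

Nadia (£330,800): Rural Housing Credit: 11% of the £54,100 excess over £276,700 is £5,951; credit = £8,850 − £5,951 = £2,899.
Rafael (£287,700): Rural Housing Credit: 11% of the £11,000 excess over £276,700 is £1,210; credit = £8,850 − £1,210 = £7,640.
Difference: |£2,899 − £7,640| = £4,741.

£4,741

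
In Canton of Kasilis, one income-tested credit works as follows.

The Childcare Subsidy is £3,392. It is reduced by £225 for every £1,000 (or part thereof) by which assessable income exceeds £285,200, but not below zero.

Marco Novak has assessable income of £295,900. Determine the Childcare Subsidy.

£917

Childcare Subsidy: income exceeds £285,200 by £10,700, which is 11 full-or-partial £1,000 increments; reduction = 11 × £225 = £2,475, leaving £917.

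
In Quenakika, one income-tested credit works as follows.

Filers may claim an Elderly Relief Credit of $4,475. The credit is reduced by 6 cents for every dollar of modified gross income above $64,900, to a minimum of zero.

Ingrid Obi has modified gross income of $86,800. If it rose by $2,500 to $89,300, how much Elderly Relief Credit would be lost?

$150

At $86,800 — 6% of the $21,900 excess over $64,900 is $1,314; credit = $4,475 − $1,314 = $3,161.
At $89,300 — 6% of the $24,400 excess over $64,900 is $1,464; credit = $4,475 − $1,464 = $3,011.
Lost: $3,161 − $3,011 = $150.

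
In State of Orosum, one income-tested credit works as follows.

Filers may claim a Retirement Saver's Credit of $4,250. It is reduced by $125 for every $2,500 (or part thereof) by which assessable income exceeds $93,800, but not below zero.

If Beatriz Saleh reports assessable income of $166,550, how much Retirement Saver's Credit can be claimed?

Retirement Saver's Credit: income exceeds $93,800 by $72,750, which is 30 full-or-partial $2,500 increments; reduction = 30 × $125 = $3,750, leaving $500.

$500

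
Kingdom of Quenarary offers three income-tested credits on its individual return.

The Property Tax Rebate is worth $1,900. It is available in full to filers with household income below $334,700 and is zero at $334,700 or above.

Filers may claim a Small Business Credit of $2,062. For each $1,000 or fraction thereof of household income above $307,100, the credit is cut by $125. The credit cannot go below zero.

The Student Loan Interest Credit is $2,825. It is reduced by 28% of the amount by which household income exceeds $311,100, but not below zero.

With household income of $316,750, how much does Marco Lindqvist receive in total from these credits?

Property Tax Rebate: $316,750 is below the $334,700 cutoff, so the full $1,900 applies.
Small Business Credit: income exceeds $307,100 by $9,650, which is 10 full-or-partial $1,000 increments; reduction = 10 × $125 = $1,250, leaving $812.
Student Loan Interest Credit: 28% of the $5,650 excess over $311,100 is $1,582; credit = $2,825 − $1,582 = $1,243.
Total: $1,900 + $812 + $1,243 = $3,955.

$3,955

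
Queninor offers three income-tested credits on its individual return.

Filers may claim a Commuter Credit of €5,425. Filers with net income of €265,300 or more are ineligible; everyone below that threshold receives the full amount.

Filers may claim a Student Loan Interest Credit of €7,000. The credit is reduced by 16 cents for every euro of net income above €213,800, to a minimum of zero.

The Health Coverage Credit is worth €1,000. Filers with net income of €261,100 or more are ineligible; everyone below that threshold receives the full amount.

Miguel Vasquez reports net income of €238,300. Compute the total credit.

€9,505

Commuter Credit: €238,300 is below the €265,300 cutoff, so the full €5,425 applies.
Student Loan Interest Credit: 16% of the €24,500 excess over €213,800 is €3,920; credit = €7,000 − €3,920 = €3,080.
Health Coverage Credit: €238,300 is below the €261,100 cutoff, so the full €1,000 applies.
Total: €5,425 + €3,080 + €1,000 = €9,505.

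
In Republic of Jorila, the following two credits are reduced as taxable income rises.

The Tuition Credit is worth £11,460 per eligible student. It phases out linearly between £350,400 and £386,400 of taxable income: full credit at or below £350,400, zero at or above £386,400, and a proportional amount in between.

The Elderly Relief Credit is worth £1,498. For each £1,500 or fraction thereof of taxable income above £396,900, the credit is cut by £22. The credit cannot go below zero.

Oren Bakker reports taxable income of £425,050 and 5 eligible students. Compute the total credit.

Tuition Credit: base = 5 × £11,460 = £57,300. £425,050 is at or above £386,400, so the credit is £0.
Elderly Relief Credit: income exceeds £396,900 by £28,150, which is 19 full-or-partial £1,500 increments; reduction = 19 × £22 = £418, leaving £1,080.
Total: £0 + £1,080 = £1,080.

£1,080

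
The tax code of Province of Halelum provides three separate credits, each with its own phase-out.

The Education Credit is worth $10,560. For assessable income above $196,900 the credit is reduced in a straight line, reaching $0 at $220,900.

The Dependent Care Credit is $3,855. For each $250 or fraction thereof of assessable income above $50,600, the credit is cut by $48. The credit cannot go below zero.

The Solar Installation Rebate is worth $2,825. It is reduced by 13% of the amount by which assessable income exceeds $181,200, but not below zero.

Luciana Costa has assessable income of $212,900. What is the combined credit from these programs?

Education Credit: $212,900 is $16,000 into a $24,000 phase-out range, leaving 8,000/24,000 of the credit: $10,560 × 8,000/24,000 = $3,520.
Dependent Care Credit: income exceeds $50,600 by $162,300 → 650 increments × $48 = $31,200 ≥ base, so the credit is $0.
Solar Installation Rebate: 13% of the $31,700 excess over $181,200 is $4,121 ≥ base, so the credit is $0.
Total: $3,520 + $0 + $0 = $3,520.

$3,520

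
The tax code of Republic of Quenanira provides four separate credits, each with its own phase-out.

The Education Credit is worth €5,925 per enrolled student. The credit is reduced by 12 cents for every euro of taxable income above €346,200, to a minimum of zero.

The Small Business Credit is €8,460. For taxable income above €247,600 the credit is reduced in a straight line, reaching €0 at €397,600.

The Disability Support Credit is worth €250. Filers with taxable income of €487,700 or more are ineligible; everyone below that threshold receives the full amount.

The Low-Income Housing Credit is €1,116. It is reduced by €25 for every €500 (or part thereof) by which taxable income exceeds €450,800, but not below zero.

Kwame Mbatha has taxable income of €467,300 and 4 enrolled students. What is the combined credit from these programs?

€9,709

Education Credit: base = 4 × €5,925 = €23,700. 12% of the €121,100 excess over €346,200 is €14,532; credit = €23,700 − €14,532 = €9,168.
Small Business Credit: €467,300 is at or above €397,600, so the credit is €0.
Disability Support Credit: €467,300 is below the €487,700 cutoff, so the full €250 applies.
Low-Income Housing Credit: income exceeds €450,800 by €16,500, which is 33 full-or-partial €500 increments; reduction = 33 × €25 = €825, leaving €291.
Total: €9,168 + €0 + €250 + €291 = €9,709.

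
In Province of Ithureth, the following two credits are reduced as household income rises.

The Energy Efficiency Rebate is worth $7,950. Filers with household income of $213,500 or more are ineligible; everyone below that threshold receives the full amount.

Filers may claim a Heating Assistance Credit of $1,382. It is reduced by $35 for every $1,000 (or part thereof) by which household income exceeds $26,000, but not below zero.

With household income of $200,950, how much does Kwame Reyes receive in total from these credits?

$7,950

Energy Efficiency Rebate: $200,950 is below the $213,500 cutoff, so the full $7,950 applies.
Heating Assistance Credit: income exceeds $26,000 by $174,950 → 175 increments × $35 = $6,125 ≥ base, so the credit is $0.
Total: $7,950 + $0 = $7,950.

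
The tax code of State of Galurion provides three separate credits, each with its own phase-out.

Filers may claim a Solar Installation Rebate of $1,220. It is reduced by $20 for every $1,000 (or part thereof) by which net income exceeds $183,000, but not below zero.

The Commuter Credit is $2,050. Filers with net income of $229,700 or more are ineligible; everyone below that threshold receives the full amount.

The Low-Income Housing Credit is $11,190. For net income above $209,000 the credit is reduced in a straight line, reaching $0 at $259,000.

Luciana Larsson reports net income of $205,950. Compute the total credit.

$14,000

Solar Installation Rebate: income exceeds $183,000 by $22,950, which is 23 full-or-partial $1,000 increments; reduction = 23 × $20 = $460, leaving $760.
Commuter Credit: $205,950 is below the $229,700 cutoff, so the full $2,050 applies.
Low-Income Housing Credit: $205,950 is at or below the $209,000 threshold, so the full $11,190 applies.
Total: $760 + $2,050 + $11,190 = $14,000.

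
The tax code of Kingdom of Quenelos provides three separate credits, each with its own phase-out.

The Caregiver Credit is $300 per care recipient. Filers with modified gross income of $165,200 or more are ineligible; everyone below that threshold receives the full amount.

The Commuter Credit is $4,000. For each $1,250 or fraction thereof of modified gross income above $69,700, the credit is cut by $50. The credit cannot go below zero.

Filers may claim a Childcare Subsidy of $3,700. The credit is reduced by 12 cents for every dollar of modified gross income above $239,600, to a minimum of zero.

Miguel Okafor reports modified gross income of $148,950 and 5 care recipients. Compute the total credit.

$6,000

Caregiver Credit: base = 5 × $300 = $1,500. $148,950 is below the $165,200 cutoff, so the full $1,500 applies.
Commuter Credit: income exceeds $69,700 by $79,250, which is 64 full-or-partial $1,250 increments; reduction = 64 × $50 = $3,200, leaving $800.
Childcare Subsidy: $148,950 is at or below the $239,600 threshold, so the full $3,700 applies.
Total: $1,500 + $800 + $3,700 = $6,000.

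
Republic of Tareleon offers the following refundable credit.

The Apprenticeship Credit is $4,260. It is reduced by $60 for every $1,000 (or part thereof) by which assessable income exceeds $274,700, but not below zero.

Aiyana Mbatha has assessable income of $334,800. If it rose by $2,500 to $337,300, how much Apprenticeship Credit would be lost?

At $334,800 — income exceeds $274,700 by $60,100, which is 61 full-or-partial $1,000 increments; reduction = 61 × $60 = $3,660, leaving $600.
At $337,300 — income exceeds $274,700 by $62,600, which is 63 full-or-partial $1,000 increments; reduction = 63 × $60 = $3,780, leaving $480.
Lost: $600 − $480 = $120.

$120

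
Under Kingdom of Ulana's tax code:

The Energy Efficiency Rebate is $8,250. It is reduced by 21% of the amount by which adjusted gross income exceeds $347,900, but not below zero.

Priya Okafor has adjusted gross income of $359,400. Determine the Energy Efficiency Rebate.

$5,835

Energy Efficiency Rebate: 21% of the $11,500 excess over $347,900 is $2,415; credit = $8,250 − $2,415 = $5,835.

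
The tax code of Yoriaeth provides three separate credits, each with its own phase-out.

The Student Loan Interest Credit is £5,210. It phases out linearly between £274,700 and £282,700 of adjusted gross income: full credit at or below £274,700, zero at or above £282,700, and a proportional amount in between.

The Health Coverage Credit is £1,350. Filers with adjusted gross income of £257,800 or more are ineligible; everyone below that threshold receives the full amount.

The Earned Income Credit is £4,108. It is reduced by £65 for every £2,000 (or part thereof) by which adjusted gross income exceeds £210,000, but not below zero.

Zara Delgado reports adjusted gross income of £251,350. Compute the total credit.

£9,303

Student Loan Interest Credit: £251,350 is at or below the £274,700 threshold, so the full £5,210 applies.
Health Coverage Credit: £251,350 is below the £257,800 cutoff, so the full £1,350 applies.
Earned Income Credit: income exceeds £210,000 by £41,350, which is 21 full-or-partial £2,000 increments; reduction = 21 × £65 = £1,365, leaving £2,743.
Total: £5,210 + £1,350 + £2,743 = £9,303.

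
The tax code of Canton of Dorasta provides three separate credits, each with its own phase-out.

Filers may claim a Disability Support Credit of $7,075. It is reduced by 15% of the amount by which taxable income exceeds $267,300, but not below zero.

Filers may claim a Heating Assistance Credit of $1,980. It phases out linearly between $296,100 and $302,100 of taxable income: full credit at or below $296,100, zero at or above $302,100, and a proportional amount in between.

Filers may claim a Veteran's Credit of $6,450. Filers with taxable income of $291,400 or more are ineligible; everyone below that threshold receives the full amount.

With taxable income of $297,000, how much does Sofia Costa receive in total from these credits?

Disability Support Credit: 15% of the $29,700 excess over $267,300 is $4,455; credit = $7,075 − $4,455 = $2,620.
Heating Assistance Credit: $297,000 is $900 into a $6,000 phase-out range, leaving 5,100/6,000 of the credit: $1,980 × 5,100/6,000 = $1,683.
Veteran's Credit: $297,000 meets or exceeds the $291,400 cutoff, so the credit is $0.
Total: $2,620 + $1,683 + $0 = $4,303.

$4,303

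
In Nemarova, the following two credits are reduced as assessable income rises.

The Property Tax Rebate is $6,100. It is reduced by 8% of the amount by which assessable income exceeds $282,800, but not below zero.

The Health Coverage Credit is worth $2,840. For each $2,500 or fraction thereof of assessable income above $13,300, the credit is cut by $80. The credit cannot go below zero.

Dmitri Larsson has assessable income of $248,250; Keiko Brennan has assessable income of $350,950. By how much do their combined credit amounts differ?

$5,452

Dmitri ($248,250): Property Tax Rebate: $248,250 is at or below the $282,800 threshold, so the full $6,100 applies. Health Coverage Credit: income exceeds $13,300 by $234,950 → 94 increments × $80 = $7,520 ≥ base, so the credit is $0. total $6,100 + $0 = $6,100
Keiko ($350,950): Property Tax Rebate: 8% of the $68,150 excess over $282,800 is $5,452; credit = $6,100 − $5,452 = $648. Health Coverage Credit: income exceeds $13,300 by $337,650 → 136 increments × $80 = $10,880 ≥ base, so the credit is $0. total $648 + $0 = $648
Difference: |$6,100 − $648| = $5,452.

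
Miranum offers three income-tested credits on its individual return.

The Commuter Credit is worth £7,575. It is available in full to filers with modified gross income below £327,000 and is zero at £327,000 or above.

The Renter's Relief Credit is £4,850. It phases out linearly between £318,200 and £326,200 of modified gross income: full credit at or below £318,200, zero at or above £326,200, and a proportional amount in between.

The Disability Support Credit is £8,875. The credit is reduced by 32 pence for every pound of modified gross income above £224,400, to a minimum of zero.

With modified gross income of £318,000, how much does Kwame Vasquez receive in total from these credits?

£12,425

Commuter Credit: £318,000 is below the £327,000 cutoff, so the full £7,575 applies.
Renter's Relief Credit: £318,000 is at or below the £318,200 threshold, so the full £4,850 applies.
Disability Support Credit: 32% of the £93,600 excess over £224,400 is £29,952 ≥ base, so the credit is £0.
Total: £7,575 + £4,850 + £0 = £12,425.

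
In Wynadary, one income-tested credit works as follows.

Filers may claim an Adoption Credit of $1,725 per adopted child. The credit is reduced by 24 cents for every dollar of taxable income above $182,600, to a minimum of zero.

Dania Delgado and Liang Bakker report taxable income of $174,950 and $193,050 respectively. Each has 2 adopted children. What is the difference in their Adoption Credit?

Dania ($174,950): Adoption Credit: base = 2 × $1,725 = $3,450. $174,950 is at or below the $182,600 threshold, so the full $3,450 applies.
Liang ($193,050): Adoption Credit: base = 2 × $1,725 = $3,450. 24% of the $10,450 excess over $182,600 is $2,508; credit = $3,450 − $2,508 = $942.
Difference: |$3,450 − $942| = $2,508.

$2,508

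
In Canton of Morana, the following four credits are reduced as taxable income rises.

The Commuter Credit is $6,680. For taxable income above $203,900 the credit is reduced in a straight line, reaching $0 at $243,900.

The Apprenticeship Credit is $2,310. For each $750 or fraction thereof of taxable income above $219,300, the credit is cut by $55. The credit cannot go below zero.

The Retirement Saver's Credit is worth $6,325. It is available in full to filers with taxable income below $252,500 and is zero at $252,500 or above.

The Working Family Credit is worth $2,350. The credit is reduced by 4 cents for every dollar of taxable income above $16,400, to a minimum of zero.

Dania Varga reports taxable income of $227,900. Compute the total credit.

Commuter Credit: $227,900 is $24,000 into a $40,000 phase-out range, leaving 16,000/40,000 of the credit: $6,680 × 16,000/40,000 = $2,672.
Apprenticeship Credit: income exceeds $219,300 by $8,600, which is 12 full-or-partial $750 increments; reduction = 12 × $55 = $660, leaving $1,650.
Retirement Saver's Credit: $227,900 is below the $252,500 cutoff, so the full $6,325 applies.
Working Family Credit: 4% of the $211,500 excess over $16,400 is $8,460 ≥ base, so the credit is $0.
Total: $2,672 + $1,650 + $6,325 + $0 = $10,647.

$10,647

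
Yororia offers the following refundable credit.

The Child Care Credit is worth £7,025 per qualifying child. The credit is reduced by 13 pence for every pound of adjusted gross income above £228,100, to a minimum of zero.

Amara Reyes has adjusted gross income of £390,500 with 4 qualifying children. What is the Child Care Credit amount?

£6,988

Child Care Credit: base = 4 × £7,025 = £28,100. 13% of the £162,400 excess over £228,100 is £21,112; credit = £28,100 − £21,112 = £6,988.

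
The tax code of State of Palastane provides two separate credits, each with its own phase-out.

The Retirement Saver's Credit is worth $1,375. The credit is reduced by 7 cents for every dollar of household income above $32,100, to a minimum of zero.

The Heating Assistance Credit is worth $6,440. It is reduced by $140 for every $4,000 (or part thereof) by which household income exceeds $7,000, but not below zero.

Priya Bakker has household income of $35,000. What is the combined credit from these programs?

Retirement Saver's Credit: 7% of the $2,900 excess over $32,100 is $203; credit = $1,375 − $203 = $1,172.
Heating Assistance Credit: income exceeds $7,000 by $28,000, which is 7 full-or-partial $4,000 increments; reduction = 7 × $140 = $980, leaving $5,460.
Total: $1,172 + $5,460 = $6,632.

$6,632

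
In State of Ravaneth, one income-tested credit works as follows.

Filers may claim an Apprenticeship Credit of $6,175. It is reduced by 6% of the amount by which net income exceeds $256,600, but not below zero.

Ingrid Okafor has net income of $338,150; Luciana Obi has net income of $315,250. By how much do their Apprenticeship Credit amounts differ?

Ingrid ($338,150): Apprenticeship Credit: 6% of the $81,550 excess over $256,600 is $4,893; credit = $6,175 − $4,893 = $1,282.
Luciana ($315,250): Apprenticeship Credit: 6% of the $58,650 excess over $256,600 is $3,519; credit = $6,175 − $3,519 = $2,656.
Difference: |$1,282 − $2,656| = $1,374.

$1,374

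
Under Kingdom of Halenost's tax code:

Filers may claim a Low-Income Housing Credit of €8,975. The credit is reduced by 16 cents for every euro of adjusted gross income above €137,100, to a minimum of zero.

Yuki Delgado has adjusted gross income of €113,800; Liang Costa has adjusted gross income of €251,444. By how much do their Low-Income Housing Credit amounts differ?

€8,975

Yuki (€113,800): Low-Income Housing Credit: €113,800 is at or below the €137,100 threshold, so the full €8,975 applies.
Liang (€251,444): Low-Income Housing Credit: 16% of the €114,344 excess over €137,100 is €18,295.04 ≥ base, so the credit is €0.
Difference: |€8,975 − €0| = €8,975.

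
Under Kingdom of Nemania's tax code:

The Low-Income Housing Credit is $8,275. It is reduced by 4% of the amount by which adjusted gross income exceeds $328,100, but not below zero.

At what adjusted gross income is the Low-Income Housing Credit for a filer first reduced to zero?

The credit falls by 4% of each dollar above $328,100, so it reaches zero when the excess is $8,275 / 4% = $206,875: income = $328,100 + $206,875 = $534,975.

$534,975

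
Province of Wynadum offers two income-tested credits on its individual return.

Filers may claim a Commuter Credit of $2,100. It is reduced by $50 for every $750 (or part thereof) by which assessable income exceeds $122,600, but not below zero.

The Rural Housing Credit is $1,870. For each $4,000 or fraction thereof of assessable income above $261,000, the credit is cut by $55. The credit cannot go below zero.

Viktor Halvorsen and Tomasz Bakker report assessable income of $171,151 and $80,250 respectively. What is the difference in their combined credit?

$2,100

Viktor ($171,151): Commuter Credit: income exceeds $122,600 by $48,551 → 65 increments × $50 = $3,250 ≥ base, so the credit is $0. Rural Housing Credit: $171,151 is at or below the $261,000 threshold, so the full $1,870 applies. total $0 + $1,870 = $1,870
Tomasz ($80,250): Commuter Credit: $80,250 is at or below the $122,600 threshold, so the full $2,100 applies. Rural Housing Credit: $80,250 is at or below the $261,000 threshold, so the full $1,870 applies. total $2,100 + $1,870 = $3,970
Difference: |$1,870 − $3,970| = $2,100.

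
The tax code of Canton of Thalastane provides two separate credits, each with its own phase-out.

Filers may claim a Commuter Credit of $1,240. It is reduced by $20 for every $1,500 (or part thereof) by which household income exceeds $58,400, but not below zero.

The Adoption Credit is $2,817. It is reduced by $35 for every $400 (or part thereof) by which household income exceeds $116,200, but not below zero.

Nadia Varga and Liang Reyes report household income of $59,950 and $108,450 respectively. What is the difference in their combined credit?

Nadia ($59,950): Commuter Credit: income exceeds $58,400 by $1,550, which is 2 full-or-partial $1,500 increments; reduction = 2 × $20 = $40, leaving $1,200. Adoption Credit: $59,950 is at or below the $116,200 threshold, so the full $2,817 applies. total $1,200 + $2,817 = $4,017
Liang ($108,450): Commuter Credit: income exceeds $58,400 by $50,050, which is 34 full-or-partial $1,500 increments; reduction = 34 × $20 = $680, leaving $560. Adoption Credit: $108,450 is at or below the $116,200 threshold, so the full $2,817 applies. total $560 + $2,817 = $3,377
Difference: |$4,017 − $3,377| = $640.

$640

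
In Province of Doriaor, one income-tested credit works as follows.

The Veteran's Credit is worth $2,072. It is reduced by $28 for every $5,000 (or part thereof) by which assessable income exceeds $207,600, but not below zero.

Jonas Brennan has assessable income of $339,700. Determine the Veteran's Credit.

$1,316

Veteran's Credit: income exceeds $207,600 by $132,100, which is 27 full-or-partial $5,000 increments; reduction = 27 × $28 = $756, leaving $1,316.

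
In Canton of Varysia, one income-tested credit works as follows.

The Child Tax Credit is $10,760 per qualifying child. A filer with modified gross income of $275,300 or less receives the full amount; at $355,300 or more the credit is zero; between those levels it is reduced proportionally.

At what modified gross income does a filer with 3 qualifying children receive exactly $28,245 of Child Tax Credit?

$285,300

Full credit = 3 × $10,760 = $32,280.
$28,245 is 28,245/32,280 of the full $32,280, so 4,035/32,280 of the $80,000 range has been used: income = $275,300 + $80,000 × 4,035/32,280 = $285,300.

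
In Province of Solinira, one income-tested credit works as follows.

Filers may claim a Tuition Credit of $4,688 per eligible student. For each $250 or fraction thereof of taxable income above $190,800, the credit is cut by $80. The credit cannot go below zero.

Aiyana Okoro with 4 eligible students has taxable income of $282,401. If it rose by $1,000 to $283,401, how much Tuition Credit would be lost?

$0

At $282,401 — base = 4 × $4,688 = $18,752. income exceeds $190,800 by $91,601 → 367 increments × $80 = $29,360 ≥ base, so the credit is $0.
At $283,401 — base = 4 × $4,688 = $18,752. income exceeds $190,800 by $92,601 → 371 increments × $80 = $29,680 ≥ base, so the credit is $0.
Lost: $0 − $0 = $0.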